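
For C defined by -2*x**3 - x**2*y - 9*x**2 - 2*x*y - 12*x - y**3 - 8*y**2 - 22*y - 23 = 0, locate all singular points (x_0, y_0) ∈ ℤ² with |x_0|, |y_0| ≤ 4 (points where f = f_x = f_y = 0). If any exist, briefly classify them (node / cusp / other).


Singular points: {(-1, -3)}; classification: cusp.

Compute partial derivatives:
  f_x = -6*x**2 - 2*x*y - 18*x - 2*y - 12.
  f_y = -x**2 - 2*x - 3*y**2 - 16*y - 22.
Scan x_0 ∈ {−4, ..., 4}. For each x_0, f_y(x_0, y) is a polynomial in y; find its integer roots y ∈ {−4, ..., 4}, then test f_x and f at those candidates.
  x = -4: f_y(-4, y) = -3*y**2 - 16*y - 30; no integer root y with |y| ≤ 4.
  x = -3: f_y(-3, y) = -3*y**2 - 16*y - 25; no integer root y with |y| ≤ 4.
  x = -2: f_y(-2, y) = -3*y**2 - 16*y - 22; no integer root y with |y| ≤ 4.
  x = -1: f_y(-1, y) = -3*y**2 - 16*y - 21; vanishes at y ∈ {-3}. (-1, -3): f_x = 0, f = 0 — SINGULAR.
  x = 0: f_y(0, y) = -3*y**2 - 16*y - 22; no integer root y with |y| ≤ 4.
  x = 1: f_y(1, y) = -3*y**2 - 16*y - 25; no integer root y with |y| ≤ 4.
  x = 2: f_y(2, y) = -3*y**2 - 16*y - 30; no integer root y with |y| ≤ 4.
  x = 3: f_y(3, y) = -3*y**2 - 16*y - 37; no integer root y with |y| ≤ 4.
  x = 4: f_y(4, y) = -3*y**2 - 16*y - 46; no integer root y with |y| ≤ 4.
Only singular point on the grid: (-1, -3).
Classify: substitute x = -1 + u, y = -3 + v and expand: f = -2*u**3 - u**2*v - v**3 + v**2.
No constant or linear terms (consistent with a singular point). Quadratic part: v**2. Cubic part: -2*u**3 - u**2*v - v**3.
The quadratic part v**2 is a perfect square, so there is a single (double) tangent line v = 0, i.e. y = -3. Restricting the cubic part to that line (v = 0) leaves -2*u**3 ≠ 0, so f is not divisible by v and the branch is v² ≈ 2*u**3 to lowest order — this is a cusp.
Classification: cusp.


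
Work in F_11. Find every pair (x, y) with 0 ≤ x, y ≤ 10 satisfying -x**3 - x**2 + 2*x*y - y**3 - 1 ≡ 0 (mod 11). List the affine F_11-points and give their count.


Affine F_11-points: {(0, 10), (3, 2), (3, 4), (3, 5), (4, 10), (5, 8), (6, 0), (6, 1), (6, 10), (7, 7), (9, 4), (10, 9)}; count = 12.

For each of the 121 pairs (x, y) ∈ F_11², evaluate f(x, y) mod 11. Record the zeros.
  x = 0: [0↦10, 1↦9, 2↦2, 3↦5, 4↦1, 5↦6, 6↦3, 7↦8, 8↦4, 9↦7, 10↦0]  zeros at y ∈ {10}
  x = 1: [0↦8, 1↦9, 2↦4, 3↦9, 4↦7, 5↦3, 6↦2, 7↦9, 8↦7, 9↦1, 10↦7]  zeros at y ∈ ∅
  x = 2: [0↦9, 1↦1, 2↦9, 3↦5, 4↦5, 5↦3, 6↦4, 7↦2, 8↦2, 9↦9, 10↦6]  zeros at y ∈ ∅
  x = 3: [0↦7, 1↦1, 2↦0, 3↦9, 4↦0, 5↦0, 6↦3, 7↦3, 8↦5, 9↦3, 10↦2]  zeros at y ∈ {2, 4, 5}
  x = 4: [0↦7, 1↦3, 2↦4, 3↦4, 4↦8, 5↦10, 6↦4, 7↦6, 8↦10, 9↦10, 10↦0]  zeros at y ∈ {10}
  x = 5: [0↦3, 1↦1, 2↦4, 3↦6, 4↦1, 5↦5, 6↦1, 7↦5, 8↦0, 9↦2, 10↦5]  zeros at y ∈ {8}
  x = 6: [0↦0, 1↦0, 2↦5, 3↦9, 4↦6, 5↦1, 6↦10, 7↦5, 8↦2, 9↦6, 10↦0]  zeros at y ∈ {0, 1, 10}
  x = 7: [0↦3, 1↦5, 2↦1, 3↦7, 4↦6, 5↦3, 6↦3, 7↦0, 8↦10, 9↦5, 10↦1]  zeros at y ∈ {7}
  x = 8: [0↦6, 1↦10, 2↦8, 3↦5, 4↦6, 5↦5, 6↦7, 7↦6, 8↦7, 9↦4, 10↦2]  zeros at y ∈ ∅
  x = 9: [0↦3, 1↦9, 2↦9, 3↦8, 4↦0, 5↦1, 6↦5, 7↦6, 8↦9, 9↦8, 10↦8]  zeros at y ∈ {4}
  x = 10: [0↦10, 1↦7, 2↦9, 3↦10, 4↦4, 5↦7, 6↦2, 7↦5, 8↦10, 9↦0, 10↦2]  zeros at y ∈ {9}
Collecting zeros: affine points = {(0, 10), (3, 2), (3, 4), (3, 5), (4, 10), (5, 8), (6, 0), (6, 1), (6, 10), (7, 7), (9, 4), (10, 9)}.
Total count |C(F_11)_aff| = 12.


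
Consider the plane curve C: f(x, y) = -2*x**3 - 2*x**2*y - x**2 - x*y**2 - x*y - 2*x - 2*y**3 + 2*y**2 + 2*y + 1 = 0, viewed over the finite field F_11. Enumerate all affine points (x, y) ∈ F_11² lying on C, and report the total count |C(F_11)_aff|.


Affine F_11-points: {(1, 10), (2, 1), (2, 2), (2, 8), (5, 2), (6, 1), (7, 0), (7, 1), (7, 2), (10, 7)}; count = 10.

For each of the 121 pairs (x, y) ∈ F_11², evaluate f(x, y) mod 11. Record the zeros.
  x = 0: [0↦1, 1↦3, 2↦8, 3↦4, 4↦1, 5↦9, 6↦5, 7↦10, 8↦1, 9↦10, 10↦3]  zeros at y ∈ ∅
  x = 1: [0↦7, 1↦5, 2↦4, 3↦3, 4↦1, 5↦8, 6↦1, 7↦1, 8↦7, 9↦7, 10↦0]  zeros at y ∈ {10}
  x = 2: [0↦10, 1↦0, 2↦0, 3↦9, 4↦4, 5↦6, 6↦3, 7↦5, 8↦0, 9↦9, 10↦9]  zeros at y ∈ {1, 2, 8}
  x = 3: [0↦9, 1↦9, 2↦6, 3↦10, 4↦9, 5↦2, 6↦10, 7↦10, 8↦1, 9↦4, 10↦7]  zeros at y ∈ ∅
  x = 4: [0↦3, 1↦9, 2↦10, 3↦5, 4↦4, 5↦6, 6↦10, 7↦4, 8↦9, 9↦2, 10↦4]  zeros at y ∈ ∅
  x = 5: [0↦2, 1↦10, 2↦0, 3↦4, 4↦10, 5↦6, 6↦2, 7↦8, 8↦1, 9↦2, 10↦10]  zeros at y ∈ {2}
  x = 6: [0↦5, 1↦0, 2↦8, 3↦6, 4↦4, 5↦1, 6↦7, 7↦10, 8↦9, 9↦3, 10↦2]  zeros at y ∈ {1}
  x = 7: [0↦0, 1↦0, 2↦0, 3↦10, 4↦7, 5↦1, 6↦2, 7↦9, 8↦10, 9↦4, 10↦1]  zeros at y ∈ {0, 1, 2}
  x = 8: [0↦8, 1↦9, 2↦8, 3↦4, 4↦7, 5↦5, 6↦8, 7↦4, 8↦3, 9↦4, 10↦6]  zeros at y ∈ ∅
  x = 9: [0↦6, 1↦4, 2↦9, 3↦9, 4↦3, 5↦1, 6↦2, 7↦5, 8↦9, 9↦2, 10↦5]  zeros at y ∈ ∅
  x = 10: [0↦4, 1↦6, 2↦2, 3↦2, 4↦5, 5↦10, 6↦5, 7↦0, 8↦5, 9↦8, 10↦8]  zeros at y ∈ {7}
Collecting zeros: affine points = {(1, 10), (2, 1), (2, 2), (2, 8), (5, 2), (6, 1), (7, 0), (7, 1), (7, 2), (10, 7)}.
Total count |C(F_11)_aff| = 10.


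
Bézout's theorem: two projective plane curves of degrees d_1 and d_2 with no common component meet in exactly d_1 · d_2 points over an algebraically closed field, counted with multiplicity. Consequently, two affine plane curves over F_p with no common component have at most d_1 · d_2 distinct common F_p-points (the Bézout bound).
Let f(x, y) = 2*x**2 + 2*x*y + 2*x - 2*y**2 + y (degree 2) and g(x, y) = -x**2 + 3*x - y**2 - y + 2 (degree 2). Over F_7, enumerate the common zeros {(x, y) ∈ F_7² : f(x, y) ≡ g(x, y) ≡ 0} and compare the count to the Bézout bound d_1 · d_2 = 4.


Common zeros: {(4, 3), (6, 3)}; count = 2; Bézout bound = 4.

deg(f) = 2, deg(g) = 2, so Bézout bound = 4.
Scan x ∈ F_7. For each x, list the y ∈ F_7 with f(x, y) ≡ 0 and those with g(x, y) ≡ 0 (mod 7); the common zeros in that column are the intersection.
  x = 0: f ≡ 0 at y ∈ {0, 4}; g ≡ 0 at y ∈ {1, 5}; common: ∅.
  x = 1: f ≡ 0 at y ∈ ∅; g ≡ 0 at y ∈ ∅; common: ∅.
  x = 2: f ≡ 0 at y ∈ {2, 4}; g ≡ 0 at y ∈ ∅; common: ∅.
  x = 3: f ≡ 0 at y ∈ ∅; g ≡ 0 at y ∈ {1, 5}; common: ∅.
  x = 4: f ≡ 0 at y ∈ {3, 5}; g ≡ 0 at y ∈ {3}; common: {3}.
  x = 5: f ≡ 0 at y ∈ ∅; g ≡ 0 at y ∈ {2, 4}; common: ∅.
  x = 6: f ≡ 0 at y ∈ {0, 3}; g ≡ 0 at y ∈ {3}; common: {3}.
Collecting: common zeros = {(4, 3), (6, 3)}, so the count is 2.
Comparison with the Bézout bound: 2 ≤ 4 = deg(f)·deg(g), as expected for curves with no common component (the affine F_7-count falls short of the bound because intersections may lie at infinity, over extension fields, or carry multiplicity).


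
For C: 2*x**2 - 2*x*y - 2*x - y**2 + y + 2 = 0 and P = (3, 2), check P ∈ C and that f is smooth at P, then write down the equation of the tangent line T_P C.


Tangent line at P: 6*x - 9*y = 0.

Step 1: f(3, 2) = 0, so P lies on C.
Step 2: partial derivatives
  f_x(x, y) = 4*x - 2*y - 2, f_y(x, y) = -2*x - 2*y + 1.
  f_x(P) = 6, f_y(P) = -9 (gradient nonzero, so P is smooth).
Step 3: tangent line at P: 6·(x − 3) + -9·(y − 2) = 0.
Expanding: 6*x - 9*y = 0.


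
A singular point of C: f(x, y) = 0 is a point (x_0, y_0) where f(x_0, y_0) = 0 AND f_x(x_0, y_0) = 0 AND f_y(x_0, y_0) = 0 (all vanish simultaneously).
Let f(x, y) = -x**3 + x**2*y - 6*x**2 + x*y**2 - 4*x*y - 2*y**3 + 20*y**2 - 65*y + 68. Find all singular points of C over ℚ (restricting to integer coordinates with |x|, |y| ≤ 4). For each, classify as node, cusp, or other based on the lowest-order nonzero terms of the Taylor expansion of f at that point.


Singular points: {(-1, 3)}; classification: cusp.

Compute partial derivatives:
  f_x = -3*x**2 + 2*x*y - 12*x + y**2 - 4*y.
  f_y = x**2 + 2*x*y - 4*x - 6*y**2 + 40*y - 65.
Scan x_0 ∈ {−4, ..., 4}. For each x_0, f_y(x_0, y) is a polynomial in y; find its integer roots y ∈ {−4, ..., 4}, then test f_x and f at those candidates.
  x = -4: f_y(-4, y) = -6*y**2 + 32*y - 33; no integer root y with |y| ≤ 4.
  x = -3: f_y(-3, y) = -6*y**2 + 34*y - 44; vanishes at y ∈ {2}. (-3, 2): f_x = -7 ≠ 0.
  x = -2: f_y(-2, y) = -6*y**2 + 36*y - 53; no integer root y with |y| ≤ 4.
  x = -1: f_y(-1, y) = -6*y**2 + 38*y - 60; vanishes at y ∈ {3}. (-1, 3): f_x = 0, f = 0 — SINGULAR.
  x = 0: f_y(0, y) = -6*y**2 + 40*y - 65; no integer root y with |y| ≤ 4.
  x = 1: f_y(1, y) = -6*y**2 + 42*y - 68; no integer root y with |y| ≤ 4.
  x = 2: f_y(2, y) = -6*y**2 + 44*y - 69; no integer root y with |y| ≤ 4.
  x = 3: f_y(3, y) = -6*y**2 + 46*y - 68; vanishes at y ∈ {2}. (3, 2): f_x = -55 ≠ 0.
  x = 4: f_y(4, y) = -6*y**2 + 48*y - 65; no integer root y with |y| ≤ 4.
Only singular point on the grid: (-1, 3).
Classify: substitute x = -1 + u, y = 3 + v and expand: f = -u**3 + u**2*v + u*v**2 - 2*v**3 + v**2.
No constant or linear terms (consistent with a singular point). Quadratic part: v**2. Cubic part: -u**3 + u**2*v + u*v**2 - 2*v**3.
The quadratic part v**2 is a perfect square, so there is a single (double) tangent line v = 0, i.e. y = 3. Restricting the cubic part to that line (v = 0) leaves -u**3 ≠ 0, so f is not divisible by v and the branch is v² ≈ u**3 to lowest order — this is a cusp.
Classification: cusp.


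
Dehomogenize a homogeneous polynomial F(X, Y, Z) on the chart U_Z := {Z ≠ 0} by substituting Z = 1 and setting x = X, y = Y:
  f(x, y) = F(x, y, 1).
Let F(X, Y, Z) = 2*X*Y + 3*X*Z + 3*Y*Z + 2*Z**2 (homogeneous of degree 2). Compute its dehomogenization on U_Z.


f(x, y) = 2*x*y + 3*x + 3*y + 2

On U_Z we set Z = 1. Each monomial c·X^i·Y^j·Z^k in F becomes c·x^i·y^j·1^k = c·x^i·y^j.
Substituting Z = 1: F(X, Y, 1) = 2*x*y + 3*x + 3*y + 2.
Note: deg(f) ≤ deg(F) = 2; strict inequality happens when F is divisible by Z (lost terms).


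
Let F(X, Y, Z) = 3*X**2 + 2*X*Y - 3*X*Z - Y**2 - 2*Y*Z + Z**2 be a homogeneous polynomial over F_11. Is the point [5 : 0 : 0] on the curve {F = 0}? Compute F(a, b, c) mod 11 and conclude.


F(5,0,0) ≡ 9 (mod 11); P is NOT on the curve.

Evaluate F(5, 0, 0) term-by-term (mod 11).
  3*X**2 ↦ 3·25·1·1 = 75
  2*X*Y ↦ 2·5·0·1 = 0
  -3*X*Z ↦ -3·5·1·0 = 0
  -Y**2 ↦ -1·1·0·1 = 0
  -2*Y*Z ↦ -2·1·0·0 = 0
  Z**2 ↦ 1·1·1·0 = 0
Sum: F(5, 0, 0) = (75) + (0) + (0) + (0) + (0) + (0) = 75.
Reducing mod 11: 75 ≡ 9 (mod 11).
Since F(a, b, c) ≡ 9 ≠ 0 (mod 11), P does NOT lie on the curve.


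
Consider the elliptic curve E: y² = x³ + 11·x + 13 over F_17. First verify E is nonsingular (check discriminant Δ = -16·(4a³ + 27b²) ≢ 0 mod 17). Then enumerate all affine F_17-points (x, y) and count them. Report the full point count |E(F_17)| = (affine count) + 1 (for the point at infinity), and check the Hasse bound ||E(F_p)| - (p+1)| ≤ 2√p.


Affine points = {(0, 8), (0, 9), (1, 5), (1, 12), (2, 3), (2, 14), (4, 6), (4, 11), (7, 5), (7, 12), (8, 1), (8, 16), (9, 5), (9, 12), (10, 1), (10, 16), (14, 2), (14, 15), (15, 0), (16, 1), (16, 16)}; affine count = 21; |E(F_17)| = 22.

Discriminant check: Δ ∝ 4a³ + 27b² = 4·11³ + 27·13² = 4·1331 + 27·169 ≡ 10 (mod 17). Nonzero ⇒ E is nonsingular.
For each x ∈ F_17, compute rhs = x³ + 11·x + 13 mod 17, then count y ∈ F_17 with y² ≡ rhs.
  x = 0: rhs = 13, matching y values: 8, 9 (2 points).
  x = 1: rhs = 8, matching y values: 5, 12 (2 points).
  x = 2: rhs = 9, matching y values: 3, 14 (2 points).
  x = 3: rhs = 5, matching y values: none (0 points).
  x = 4: rhs = 2, matching y values: 6, 11 (2 points).
  x = 5: rhs = 6, matching y values: none (0 points).
  x = 6: rhs = 6, matching y values: none (0 points).
  x = 7: rhs = 8, matching y values: 5, 12 (2 points).
  x = 8: rhs = 1, matching y values: 1, 16 (2 points).
  x = 9: rhs = 8, matching y values: 5, 12 (2 points).
  x = 10: rhs = 1, matching y values: 1, 16 (2 points).
  x = 11: rhs = 3, matching y values: none (0 points).
  x = 12: rhs = 3, matching y values: none (0 points).
  x = 13: rhs = 7, matching y values: none (0 points).
  x = 14: rhs = 4, matching y values: 2, 15 (2 points).
  x = 15: rhs = 0, matching y values: 0 (1 points).
  x = 16: rhs = 1, matching y values: 1, 16 (2 points).
Total affine count: 21.
Full point count |E(F_17)| = 21 + 1 = 22.
Hasse bound: |22 − (17+1)| = |4| = 4 ≤ 2√17 ≈ 8.2462 ✓.


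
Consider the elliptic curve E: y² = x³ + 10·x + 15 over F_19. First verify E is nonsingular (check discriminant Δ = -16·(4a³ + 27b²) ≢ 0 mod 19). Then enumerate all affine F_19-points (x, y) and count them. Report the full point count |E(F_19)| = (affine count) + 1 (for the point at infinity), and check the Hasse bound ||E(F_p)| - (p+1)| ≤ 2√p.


Affine points = {(1, 8), (1, 11), (2, 9), (2, 10), (4, 9), (4, 10), (5, 0), (6, 5), (6, 14), (9, 6), (9, 13), (12, 1), (12, 18), (13, 9), (13, 10), (14, 7), (14, 12), (15, 5), (15, 14), (17, 5), (17, 14), (18, 2), (18, 17)}; affine count = 23; |E(F_19)| = 24.

Discriminant check: Δ ∝ 4a³ + 27b² = 4·10³ + 27·15² = 4·1000 + 27·225 ≡ 5 (mod 19). Nonzero ⇒ E is nonsingular.
For each x ∈ F_19, compute rhs = x³ + 10·x + 15 mod 19, then count y ∈ F_19 with y² ≡ rhs.
  x = 0: rhs = 15, matching y values: none (0 points).
  x = 1: rhs = 7, matching y values: 8, 11 (2 points).
  x = 2: rhs = 5, matching y values: 9, 10 (2 points).
  x = 3: rhs = 15, matching y values: none (0 points).
  x = 4: rhs = 5, matching y values: 9, 10 (2 points).
  x = 5: rhs = 0, matching y values: 0 (1 points).
  x = 6: rhs = 6, matching y values: 5, 14 (2 points).
  x = 7: rhs = 10, matching y values: none (0 points).
  x = 8: rhs = 18, matching y values: none (0 points).
  x = 9: rhs = 17, matching y values: 6, 13 (2 points).
  x = 10: rhs = 13, matching y values: none (0 points).
  x = 11: rhs = 12, matching y values: none (0 points).
  x = 12: rhs = 1, matching y values: 1, 18 (2 points).
  x = 13: rhs = 5, matching y values: 9, 10 (2 points).
  x = 14: rhs = 11, matching y values: 7, 12 (2 points).
  x = 15: rhs = 6, matching y values: 5, 14 (2 points).
  x = 16: rhs = 15, matching y values: none (0 points).
  x = 17: rhs = 6, matching y values: 5, 14 (2 points).
  x = 18: rhs = 4, matching y values: 2, 17 (2 points).
Total affine count: 23.
Full point count |E(F_19)| = 23 + 1 = 24.
Hasse bound: |24 − (19+1)| = |4| = 4 ≤ 2√19 ≈ 8.7178 ✓.


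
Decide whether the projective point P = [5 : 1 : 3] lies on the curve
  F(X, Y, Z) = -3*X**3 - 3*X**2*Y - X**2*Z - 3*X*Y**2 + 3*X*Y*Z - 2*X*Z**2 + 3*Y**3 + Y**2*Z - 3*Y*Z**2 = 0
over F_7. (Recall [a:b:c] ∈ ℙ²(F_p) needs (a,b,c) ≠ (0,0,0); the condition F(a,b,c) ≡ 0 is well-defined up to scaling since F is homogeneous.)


F(5,1,3) ≡ 3 (mod 7); P is NOT on the curve.

Evaluate F(5, 1, 3) term-by-term (mod 7).
  -3*X**3 ↦ -3·125·1·1 = -375
  -3*X**2*Y ↦ -3·25·1·1 = -75
  -X**2*Z ↦ -1·25·1·3 = -75
  -3*X*Y**2 ↦ -3·5·1·1 = -15
  3*X*Y*Z ↦ 3·5·1·3 = 45
  -2*X*Z**2 ↦ -2·5·1·9 = -90
  3*Y**3 ↦ 3·1·1·1 = 3
  Y**2*Z ↦ 1·1·1·3 = 3
  -3*Y*Z**2 ↦ -3·1·1·9 = -27
Sum: F(5, 1, 3) = (-375) + (-75) + (-75) + (-15) + (45) + (-90) + (3) + (3) + (-27) = -606.
Reducing mod 7: -606 ≡ 3 (mod 7).
Since F(a, b, c) ≡ 3 ≠ 0 (mod 7), P does NOT lie on the curve.


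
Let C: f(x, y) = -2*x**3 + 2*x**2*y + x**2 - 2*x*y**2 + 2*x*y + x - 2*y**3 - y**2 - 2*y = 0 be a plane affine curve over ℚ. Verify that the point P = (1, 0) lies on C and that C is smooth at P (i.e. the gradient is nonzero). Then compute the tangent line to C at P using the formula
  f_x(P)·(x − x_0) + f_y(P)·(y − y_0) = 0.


Tangent line at P: -3*x + 2*y + 3 = 0.

Step 1: f(1, 0) = 0, so P lies on C.
Step 2: partial derivatives
  f_x(x, y) = -6*x**2 + 4*x*y + 2*x - 2*y**2 + 2*y + 1, f_y(x, y) = 2*x**2 - 4*x*y + 2*x - 6*y**2 - 2*y - 2.
  f_x(P) = -3, f_y(P) = 2 (gradient nonzero, so P is smooth).
Step 3: tangent line at P: -3·(x − 1) + 2·(y − 0) = 0.
Expanding: -3*x + 2*y + 3 = 0.


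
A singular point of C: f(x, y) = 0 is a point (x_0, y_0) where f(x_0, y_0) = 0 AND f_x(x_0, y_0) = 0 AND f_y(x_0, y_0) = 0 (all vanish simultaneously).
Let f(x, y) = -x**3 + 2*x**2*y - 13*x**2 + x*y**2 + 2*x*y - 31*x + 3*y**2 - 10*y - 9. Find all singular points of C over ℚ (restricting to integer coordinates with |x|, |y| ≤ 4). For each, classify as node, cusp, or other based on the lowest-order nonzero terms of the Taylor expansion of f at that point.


Singular points: {(-2, 3)}; classification: node.

Compute partial derivatives:
  f_x = -3*x**2 + 4*x*y - 26*x + y**2 + 2*y - 31.
  f_y = 2*x**2 + 2*x*y + 2*x + 6*y - 10.
Scan x_0 ∈ {−4, ..., 4}. For each x_0, f_y(x_0, y) is a polynomial in y; find its integer roots y ∈ {−4, ..., 4}, then test f_x and f at those candidates.
  x = -4: f_y(-4, y) = 14 - 2*y; no integer root y with |y| ≤ 4.
  x = -3: f_y(-3, y) = 2; no integer root y with |y| ≤ 4.
  x = -2: f_y(-2, y) = 2*y - 6; vanishes at y ∈ {3}. (-2, 3): f_x = 0, f = 0 — SINGULAR.
  x = -1: f_y(-1, y) = 4*y - 10; no integer root y with |y| ≤ 4.
  x = 0: f_y(0, y) = 6*y - 10; no integer root y with |y| ≤ 4.
  x = 1: f_y(1, y) = 8*y - 6; no integer root y with |y| ≤ 4.
  x = 2: f_y(2, y) = 10*y + 2; no integer root y with |y| ≤ 4.
  x = 3: f_y(3, y) = 12*y + 14; no integer root y with |y| ≤ 4.
  x = 4: f_y(4, y) = 14*y + 30; no integer root y with |y| ≤ 4.
Only singular point on the grid: (-2, 3).
Classify: substitute x = -2 + u, y = 3 + v and expand: f = -u**3 + 2*u**2*v - u**2 + u*v**2 + v**2.
No constant or linear terms (consistent with a singular point). Quadratic part: -u**2 + v**2. Cubic part: -u**3 + 2*u**2*v + u*v**2.
The quadratic part v**2 - u**2 = (v − u)(v + u) splits into two distinct linear factors, so there are two distinct tangent lines y − 3 = ±(x − -2) — this is a node (ordinary double point).
Classification: node.


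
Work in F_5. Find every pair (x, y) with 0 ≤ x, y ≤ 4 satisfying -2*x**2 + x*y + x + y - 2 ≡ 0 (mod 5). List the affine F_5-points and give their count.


Affine F_5-points: {(0, 2), (1, 4), (2, 1), (3, 3), (4, 0), (4, 1), (4, 2), (4, 3), (4, 4)}; count = 9.

For each of the 25 pairs (x, y) ∈ F_5², evaluate f(x, y) mod 5. Record the zeros.
  x = 0: [0↦3, 1↦4, 2↦0, 3↦1, 4↦2]  zeros at y ∈ {2}
  x = 1: [0↦2, 1↦4, 2↦1, 3↦3, 4↦0]  zeros at y ∈ {4}
  x = 2: [0↦2, 1↦0, 2↦3, 3↦1, 4↦4]  zeros at y ∈ {1}
  x = 3: [0↦3, 1↦2, 2↦1, 3↦0, 4↦4]  zeros at y ∈ {3}
  x = 4: [0↦0, 1↦0, 2↦0, 3↦0, 4↦0]  zeros at y ∈ {0, 1, 2, 3, 4}
Collecting zeros: affine points = {(0, 2), (1, 4), (2, 1), (3, 3), (4, 0), (4, 1), (4, 2), (4, 3), (4, 4)}.
Total count |C(F_5)_aff| = 9.


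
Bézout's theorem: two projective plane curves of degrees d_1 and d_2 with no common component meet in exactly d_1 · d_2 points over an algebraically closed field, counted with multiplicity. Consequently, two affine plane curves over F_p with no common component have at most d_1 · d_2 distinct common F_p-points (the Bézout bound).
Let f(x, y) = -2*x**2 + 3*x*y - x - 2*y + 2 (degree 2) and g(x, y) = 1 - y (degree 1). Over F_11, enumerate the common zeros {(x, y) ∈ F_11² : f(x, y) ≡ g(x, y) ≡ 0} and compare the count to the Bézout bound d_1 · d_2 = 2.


Common zeros: {(0, 1), (1, 1)}; count = 2; Bézout bound = 2.

deg(f) = 2, deg(g) = 1, so Bézout bound = 2.
Scan x ∈ F_11. For each x, list the y ∈ F_11 with f(x, y) ≡ 0 and those with g(x, y) ≡ 0 (mod 11); the common zeros in that column are the intersection.
  x = 0: f ≡ 0 at y ∈ {1}; g ≡ 0 at y ∈ {1}; common: {1}.
  x = 1: f ≡ 0 at y ∈ {1}; g ≡ 0 at y ∈ {1}; common: {1}.
  x = 2: f ≡ 0 at y ∈ {2}; g ≡ 0 at y ∈ {1}; common: ∅.
  x = 3: f ≡ 0 at y ∈ {9}; g ≡ 0 at y ∈ {1}; common: ∅.
  x = 4: f ≡ 0 at y ∈ {10}; g ≡ 0 at y ∈ {1}; common: ∅.
  x = 5: f ≡ 0 at y ∈ {10}; g ≡ 0 at y ∈ {1}; common: ∅.
  x = 6: f ≡ 0 at y ∈ {2}; g ≡ 0 at y ∈ {1}; common: ∅.
  x = 7: f ≡ 0 at y ∈ {6}; g ≡ 0 at y ∈ {1}; common: ∅.
  x = 8: f ≡ 0 at y ∈ ∅; g ≡ 0 at y ∈ {1}; common: ∅.
  x = 9: f ≡ 0 at y ∈ {5}; g ≡ 0 at y ∈ {1}; common: ∅.
  x = 10: f ≡ 0 at y ∈ {9}; g ≡ 0 at y ∈ {1}; common: ∅.
Collecting: common zeros = {(0, 1), (1, 1)}, so the count is 2.
Comparison with the Bézout bound: 2 ≤ 2 = deg(f)·deg(g), as expected for curves with no common component (the bound is attained).


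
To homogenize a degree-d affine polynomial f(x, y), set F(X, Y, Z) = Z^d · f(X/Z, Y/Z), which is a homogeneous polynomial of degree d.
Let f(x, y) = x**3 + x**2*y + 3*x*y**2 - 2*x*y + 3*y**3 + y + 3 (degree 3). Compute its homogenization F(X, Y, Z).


F(X, Y, Z) = X**3 + X**2*Y + 3*X*Y**2 - 2*X*Y*Z + 3*Y**3 + Y*Z**2 + 3*Z**3

deg(f) = 3.
Substitute x = X/Z, y = Y/Z into f, then multiply by Z^3.
  monomial 1·x^3·y^0 ↦ 1·X^3·Y^0·Z^0.
  monomial 1·x^2·y^1 ↦ 1·X^2·Y^1·Z^0.
  monomial 3·x^1·y^2 ↦ 3·X^1·Y^2·Z^0.
  monomial -2·x^1·y^1 ↦ -2·X^1·Y^1·Z^1.
  monomial 3·x^0·y^3 ↦ 3·X^0·Y^3·Z^0.
  monomial 1·x^0·y^1 ↦ 1·X^0·Y^1·Z^2.
  monomial 3·x^0·y^0 ↦ 3·X^0·Y^0·Z^3.
Collecting: F(X, Y, Z) = X**3 + X**2*Y + 3*X*Y**2 - 2*X*Y*Z + 3*Y**3 + Y*Z**2 + 3*Z**3.


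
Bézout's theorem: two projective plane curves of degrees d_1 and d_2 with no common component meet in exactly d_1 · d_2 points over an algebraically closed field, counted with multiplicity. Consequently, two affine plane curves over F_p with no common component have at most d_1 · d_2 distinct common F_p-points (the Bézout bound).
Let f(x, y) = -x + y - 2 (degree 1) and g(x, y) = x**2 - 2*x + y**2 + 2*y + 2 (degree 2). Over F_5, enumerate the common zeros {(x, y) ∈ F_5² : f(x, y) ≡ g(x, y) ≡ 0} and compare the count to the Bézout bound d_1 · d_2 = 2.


Common zeros: {(0, 2), (3, 0)}; count = 2; Bézout bound = 2.

deg(f) = 1, deg(g) = 2, so Bézout bound = 2.
Scan x ∈ F_5. For each x, list the y ∈ F_5 with f(x, y) ≡ 0 and those with g(x, y) ≡ 0 (mod 5); the common zeros in that column are the intersection.
  x = 0: f ≡ 0 at y ∈ {2}; g ≡ 0 at y ∈ {1, 2}; common: {2}.
  x = 1: f ≡ 0 at y ∈ {3}; g ≡ 0 at y ∈ {4}; common: ∅.
  x = 2: f ≡ 0 at y ∈ {4}; g ≡ 0 at y ∈ {1, 2}; common: ∅.
  x = 3: f ≡ 0 at y ∈ {0}; g ≡ 0 at y ∈ {0, 3}; common: {0}.
  x = 4: f ≡ 0 at y ∈ {1}; g ≡ 0 at y ∈ {0, 3}; common: ∅.
Collecting: common zeros = {(0, 2), (3, 0)}, so the count is 2.
Comparison with the Bézout bound: 2 ≤ 2 = deg(f)·deg(g), as expected for curves with no common component (the bound is attained).


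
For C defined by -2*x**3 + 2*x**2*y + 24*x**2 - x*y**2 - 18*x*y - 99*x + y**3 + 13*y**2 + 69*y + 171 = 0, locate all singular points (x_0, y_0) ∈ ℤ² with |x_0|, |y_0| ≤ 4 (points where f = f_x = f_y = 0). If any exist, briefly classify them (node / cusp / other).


Singular points: {(3, -3)}; classification: cusp.

Compute partial derivatives:
  f_x = -6*x**2 + 4*x*y + 48*x - y**2 - 18*y - 99.
  f_y = 2*x**2 - 2*x*y - 18*x + 3*y**2 + 26*y + 69.
Scan x_0 ∈ {−4, ..., 4}. For each x_0, f_y(x_0, y) is a polynomial in y; find its integer roots y ∈ {−4, ..., 4}, then test f_x and f at those candidates.
  x = -4: f_y(-4, y) = 3*y**2 + 34*y + 173; no integer root y with |y| ≤ 4.
  x = -3: f_y(-3, y) = 3*y**2 + 32*y + 141; no integer root y with |y| ≤ 4.
  x = -2: f_y(-2, y) = 3*y**2 + 30*y + 113; no integer root y with |y| ≤ 4.
  x = -1: f_y(-1, y) = 3*y**2 + 28*y + 89; no integer root y with |y| ≤ 4.
  x = 0: f_y(0, y) = 3*y**2 + 26*y + 69; no integer root y with |y| ≤ 4.
  x = 1: f_y(1, y) = 3*y**2 + 24*y + 53; no integer root y with |y| ≤ 4.
  x = 2: f_y(2, y) = 3*y**2 + 22*y + 41; no integer root y with |y| ≤ 4.
  x = 3: f_y(3, y) = 3*y**2 + 20*y + 33; vanishes at y ∈ {-3}. (3, -3): f_x = 0, f = 0 — SINGULAR.
  x = 4: f_y(4, y) = 3*y**2 + 18*y + 29; no integer root y with |y| ≤ 4.
Only singular point on the grid: (3, -3).
Classify: substitute x = 3 + u, y = -3 + v and expand: f = -2*u**3 + 2*u**2*v - u*v**2 + v**3 + v**2.
No constant or linear terms (consistent with a singular point). Quadratic part: v**2. Cubic part: -2*u**3 + 2*u**2*v - u*v**2 + v**3.
The quadratic part v**2 is a perfect square, so there is a single (double) tangent line v = 0, i.e. y = -3. Restricting the cubic part to that line (v = 0) leaves -2*u**3 ≠ 0, so f is not divisible by v and the branch is v² ≈ 2*u**3 to lowest order — this is a cusp.
Classification: cusp.


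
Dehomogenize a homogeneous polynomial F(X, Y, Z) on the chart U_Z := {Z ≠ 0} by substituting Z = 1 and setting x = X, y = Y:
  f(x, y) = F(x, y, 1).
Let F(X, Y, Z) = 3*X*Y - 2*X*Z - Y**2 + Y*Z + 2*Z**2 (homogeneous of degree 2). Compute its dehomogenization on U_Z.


f(x, y) = 3*x*y - 2*x - y**2 + y + 2

On U_Z we set Z = 1. Each monomial c·X^i·Y^j·Z^k in F becomes c·x^i·y^j·1^k = c·x^i·y^j.
Substituting Z = 1: F(X, Y, 1) = 3*x*y - 2*x - y**2 + y + 2.
Note: deg(f) ≤ deg(F) = 2; strict inequality happens when F is divisible by Z (lost terms).


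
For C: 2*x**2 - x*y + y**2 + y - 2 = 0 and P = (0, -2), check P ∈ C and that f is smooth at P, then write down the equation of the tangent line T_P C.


Tangent line at P: 2*x - 3*y - 6 = 0.

Step 1: f(0, -2) = 0, so P lies on C.
Step 2: partial derivatives
  f_x(x, y) = 4*x - y, f_y(x, y) = -x + 2*y + 1.
  f_x(P) = 2, f_y(P) = -3 (gradient nonzero, so P is smooth).
Step 3: tangent line at P: 2·(x − 0) + -3·(y − -2) = 0.
Expanding: 2*x - 3*y - 6 = 0.


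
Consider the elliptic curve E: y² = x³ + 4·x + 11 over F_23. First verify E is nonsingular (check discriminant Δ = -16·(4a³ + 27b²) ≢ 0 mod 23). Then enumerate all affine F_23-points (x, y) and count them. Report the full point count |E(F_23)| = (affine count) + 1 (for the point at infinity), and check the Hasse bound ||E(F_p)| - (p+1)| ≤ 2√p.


Affine points = {(1, 4), (1, 19), (2, 2), (2, 21), (3, 2), (3, 21), (5, 8), (5, 15), (8, 7), (8, 16), (10, 4), (10, 19), (11, 11), (11, 12), (12, 4), (12, 19), (13, 11), (13, 12), (16, 10), (16, 13), (17, 1), (17, 22), (18, 2), (18, 21), (19, 0), (20, 8), (20, 15), (21, 8), (21, 15), (22, 11), (22, 12)}; affine count = 31; |E(F_23)| = 32.

Discriminant check: Δ ∝ 4a³ + 27b² = 4·4³ + 27·11² = 4·64 + 27·121 ≡ 4 (mod 23). Nonzero ⇒ E is nonsingular.
For each x ∈ F_23, compute rhs = x³ + 4·x + 11 mod 23, then count y ∈ F_23 with y² ≡ rhs.
  x = 0: rhs = 11, matching y values: none (0 points).
  x = 1: rhs = 16, matching y values: 4, 19 (2 points).
  x = 2: rhs = 4, matching y values: 2, 21 (2 points).
  x = 3: rhs = 4, matching y values: 2, 21 (2 points).
  x = 4: rhs = 22, matching y values: none (0 points).
  x = 5: rhs = 18, matching y values: 8, 15 (2 points).
  x = 6: rhs = 21, matching y values: none (0 points).
  x = 7: rhs = 14, matching y values: none (0 points).
  x = 8: rhs = 3, matching y values: 7, 16 (2 points).
  x = 9: rhs = 17, matching y values: none (0 points).
  x = 10: rhs = 16, matching y values: 4, 19 (2 points).
  x = 11: rhs = 6, matching y values: 11, 12 (2 points).
  x = 12: rhs = 16, matching y values: 4, 19 (2 points).
  x = 13: rhs = 6, matching y values: 11, 12 (2 points).
  x = 14: rhs = 5, matching y values: none (0 points).
  x = 15: rhs = 19, matching y values: none (0 points).
  x = 16: rhs = 8, matching y values: 10, 13 (2 points).
  x = 17: rhs = 1, matching y values: 1, 22 (2 points).
  x = 18: rhs = 4, matching y values: 2, 21 (2 points).
  x = 19: rhs = 0, matching y values: 0 (1 points).
  x = 20: rhs = 18, matching y values: 8, 15 (2 points).
  x = 21: rhs = 18, matching y values: 8, 15 (2 points).
  x = 22: rhs = 6, matching y values: 11, 12 (2 points).
Total affine count: 31.
Full point count |E(F_23)| = 31 + 1 = 32.
Hasse bound: |32 − (23+1)| = |8| = 8 ≤ 2√23 ≈ 9.5917 ✓.


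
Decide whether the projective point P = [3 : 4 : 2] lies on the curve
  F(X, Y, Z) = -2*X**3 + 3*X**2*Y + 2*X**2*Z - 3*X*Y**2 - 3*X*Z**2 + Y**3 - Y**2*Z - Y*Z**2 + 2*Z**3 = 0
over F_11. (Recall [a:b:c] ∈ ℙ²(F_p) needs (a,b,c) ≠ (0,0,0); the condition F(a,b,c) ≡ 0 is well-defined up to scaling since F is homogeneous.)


F(3,4,2) ≡ 8 (mod 11); P is NOT on the curve.

Evaluate F(3, 4, 2) term-by-term (mod 11).
  -2*X**3 ↦ -2·27·1·1 = -54
  3*X**2*Y ↦ 3·9·4·1 = 108
  2*X**2*Z ↦ 2·9·1·2 = 36
  -3*X*Y**2 ↦ -3·3·16·1 = -144
  -3*X*Z**2 ↦ -3·3·1·4 = -36
  Y**3 ↦ 1·1·64·1 = 64
  -Y**2*Z ↦ -1·1·16·2 = -32
  -Y*Z**2 ↦ -1·1·4·4 = -16
  2*Z**3 ↦ 2·1·1·8 = 16
Sum: F(3, 4, 2) = (-54) + (108) + (36) + (-144) + (-36) + (64) + (-32) + (-16) + (16) = -58.
Reducing mod 11: -58 ≡ 8 (mod 11).
Since F(a, b, c) ≡ 8 ≠ 0 (mod 11), P does NOT lie on the curve.


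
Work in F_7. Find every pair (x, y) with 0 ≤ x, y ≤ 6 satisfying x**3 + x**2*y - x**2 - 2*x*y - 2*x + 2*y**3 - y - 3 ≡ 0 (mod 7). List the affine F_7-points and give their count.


Affine F_7-points: {(1, 2), (4, 3), (4, 5), (4, 6), (6, 4), (6, 6)}; count = 6.

For each of the 49 pairs (x, y) ∈ F_7², evaluate f(x, y) mod 7. Record the zeros.
  x = 0: [0↦4, 1↦5, 2↦4, 3↦6, 4↦2, 5↦4, 6↦3]  zeros at y ∈ ∅
  x = 1: [0↦2, 1↦2, 2↦0, 3↦1, 4↦3, 5↦4, 6↦2]  zeros at y ∈ {2}
  x = 2: [0↦4, 1↦5, 2↦4, 3↦6, 4↦2, 5↦4, 6↦3]  zeros at y ∈ ∅
  x = 3: [0↦2, 1↦6, 2↦1, 3↦6, 4↦5, 5↦3, 6↦5]  zeros at y ∈ ∅
  x = 4: [0↦2, 1↦4, 2↦4, 3↦0, 4↦4, 5↦0, 6↦0]  zeros at y ∈ {3, 5, 6}
  x = 5: [0↦3, 1↦5, 2↦5, 3↦1, 4↦5, 5↦1, 6↦1]  zeros at y ∈ ∅
  x = 6: [0↦4, 1↦1, 2↦3, 3↦1, 4↦0, 5↦5, 6↦0]  zeros at y ∈ {4, 6}
Collecting zeros: affine points = {(1, 2), (4, 3), (4, 5), (4, 6), (6, 4), (6, 6)}.
Total count |C(F_7)_aff| = 6.


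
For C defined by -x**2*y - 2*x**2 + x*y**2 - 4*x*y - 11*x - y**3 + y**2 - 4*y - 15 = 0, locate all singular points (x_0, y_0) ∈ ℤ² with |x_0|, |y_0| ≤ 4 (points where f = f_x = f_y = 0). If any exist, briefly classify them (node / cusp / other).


Singular points: {(-3, -1)}; classification: node.

Compute partial derivatives:
  f_x = -2*x*y - 4*x + y**2 - 4*y - 11.
  f_y = -x**2 + 2*x*y - 4*x - 3*y**2 + 2*y - 4.
Scan x_0 ∈ {−4, ..., 4}. For each x_0, f_y(x_0, y) is a polynomial in y; find its integer roots y ∈ {−4, ..., 4}, then test f_x and f at those candidates.
  x = -4: f_y(-4, y) = -3*y**2 - 6*y - 4; no integer root y with |y| ≤ 4.
  x = -3: f_y(-3, y) = -3*y**2 - 4*y - 1; vanishes at y ∈ {-1}. (-3, -1): f_x = 0, f = 0 — SINGULAR.
  x = -2: f_y(-2, y) = -3*y**2 - 2*y; vanishes at y ∈ {0}. (-2, 0): f_x = -3 ≠ 0.
  x = -1: f_y(-1, y) = -3*y**2 - 1; no integer root y with |y| ≤ 4.
  x = 0: f_y(0, y) = -3*y**2 + 2*y - 4; no integer root y with |y| ≤ 4.
  x = 1: f_y(1, y) = -3*y**2 + 4*y - 9; no integer root y with |y| ≤ 4.
  x = 2: f_y(2, y) = -3*y**2 + 6*y - 16; no integer root y with |y| ≤ 4.
  x = 3: f_y(3, y) = -3*y**2 + 8*y - 25; no integer root y with |y| ≤ 4.
  x = 4: f_y(4, y) = -3*y**2 + 10*y - 36; no integer root y with |y| ≤ 4.
Only singular point on the grid: (-3, -1).
Classify: substitute x = -3 + u, y = -1 + v and expand: f = -u**2*v - u**2 + u*v**2 - v**3 + v**2.
No constant or linear terms (consistent with a singular point). Quadratic part: -u**2 + v**2. Cubic part: -u**2*v + u*v**2 - v**3.
The quadratic part v**2 - u**2 = (v − u)(v + u) splits into two distinct linear factors, so there are two distinct tangent lines y − -1 = ±(x − -3) — this is a node (ordinary double point).
Classification: node.


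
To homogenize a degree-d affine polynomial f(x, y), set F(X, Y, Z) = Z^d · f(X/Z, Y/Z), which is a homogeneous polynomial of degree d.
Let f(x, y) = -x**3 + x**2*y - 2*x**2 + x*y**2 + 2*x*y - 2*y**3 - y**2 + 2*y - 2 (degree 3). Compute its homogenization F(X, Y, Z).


F(X, Y, Z) = -X**3 + X**2*Y - 2*X**2*Z + X*Y**2 + 2*X*Y*Z - 2*Y**3 - Y**2*Z + 2*Y*Z**2 - 2*Z**3

deg(f) = 3.
Substitute x = X/Z, y = Y/Z into f, then multiply by Z^3.
  monomial -1·x^3·y^0 ↦ -1·X^3·Y^0·Z^0.
  monomial 1·x^2·y^1 ↦ 1·X^2·Y^1·Z^0.
  monomial -2·x^2·y^0 ↦ -2·X^2·Y^0·Z^1.
  monomial 1·x^1·y^2 ↦ 1·X^1·Y^2·Z^0.
  monomial 2·x^1·y^1 ↦ 2·X^1·Y^1·Z^1.
  monomial -2·x^0·y^3 ↦ -2·X^0·Y^3·Z^0.
  monomial -1·x^0·y^2 ↦ -1·X^0·Y^2·Z^1.
  monomial 2·x^0·y^1 ↦ 2·X^0·Y^1·Z^2.
  monomial -2·x^0·y^0 ↦ -2·X^0·Y^0·Z^3.
Collecting: F(X, Y, Z) = -X**3 + X**2*Y - 2*X**2*Z + X*Y**2 + 2*X*Y*Z - 2*Y**3 - Y**2*Z + 2*Y*Z**2 - 2*Z**3.


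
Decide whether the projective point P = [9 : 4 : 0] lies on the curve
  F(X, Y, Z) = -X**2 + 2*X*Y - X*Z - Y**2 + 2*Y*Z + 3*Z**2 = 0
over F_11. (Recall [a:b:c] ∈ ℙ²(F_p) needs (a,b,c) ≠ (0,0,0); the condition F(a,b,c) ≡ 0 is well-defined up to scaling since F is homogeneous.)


F(9,4,0) ≡ 8 (mod 11); P is NOT on the curve.

Evaluate F(9, 4, 0) term-by-term (mod 11).
  -X**2 ↦ -1·81·1·1 = -81
  2*X*Y ↦ 2·9·4·1 = 72
  -X*Z ↦ -1·9·1·0 = 0
  -Y**2 ↦ -1·1·16·1 = -16
  2*Y*Z ↦ 2·1·4·0 = 0
  3*Z**2 ↦ 3·1·1·0 = 0
Sum: F(9, 4, 0) = (-81) + (72) + (0) + (-16) + (0) + (0) = -25.
Reducing mod 11: -25 ≡ 8 (mod 11).
Since F(a, b, c) ≡ 8 ≠ 0 (mod 11), P does NOT lie on the curve.


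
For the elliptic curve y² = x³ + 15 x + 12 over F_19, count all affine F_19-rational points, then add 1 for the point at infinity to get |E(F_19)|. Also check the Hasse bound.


Affine points = {(1, 3), (1, 16), (7, 2), (7, 17), (8, 6), (8, 13), (11, 8), (11, 11), (12, 1), (12, 18), (16, 4), (16, 15)}; affine count = 12; |E(F_19)| = 13.

Discriminant check: Δ ∝ 4a³ + 27b² = 4·15³ + 27·12² = 4·3375 + 27·144 ≡ 3 (mod 19). Nonzero ⇒ E is nonsingular.
For each x ∈ F_19, compute rhs = x³ + 15·x + 12 mod 19, then count y ∈ F_19 with y² ≡ rhs.
  x = 0: rhs = 12, matching y values: none (0 points).
  x = 1: rhs = 9, matching y values: 3, 16 (2 points).
  x = 2: rhs = 12, matching y values: none (0 points).
  x = 3: rhs = 8, matching y values: none (0 points).
  x = 4: rhs = 3, matching y values: none (0 points).
  x = 5: rhs = 3, matching y values: none (0 points).
  x = 6: rhs = 14, matching y values: none (0 points).
  x = 7: rhs = 4, matching y values: 2, 17 (2 points).
  x = 8: rhs = 17, matching y values: 6, 13 (2 points).
  x = 9: rhs = 2, matching y values: none (0 points).
  x = 10: rhs = 3, matching y values: none (0 points).
  x = 11: rhs = 7, matching y values: 8, 11 (2 points).
  x = 12: rhs = 1, matching y values: 1, 18 (2 points).
  x = 13: rhs = 10, matching y values: none (0 points).
  x = 14: rhs = 2, matching y values: none (0 points).
  x = 15: rhs = 2, matching y values: none (0 points).
  x = 16: rhs = 16, matching y values: 4, 15 (2 points).
  x = 17: rhs = 12, matching y values: none (0 points).
  x = 18: rhs = 15, matching y values: none (0 points).
Total affine count: 12.
Full point count |E(F_19)| = 12 + 1 = 13.
Hasse bound: |13 − (19+1)| = |-7| = 7 ≤ 2√19 ≈ 8.7178 ✓.


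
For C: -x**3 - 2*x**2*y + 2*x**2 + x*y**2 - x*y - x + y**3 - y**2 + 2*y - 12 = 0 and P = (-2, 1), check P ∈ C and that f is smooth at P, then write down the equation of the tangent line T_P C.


Tangent line at P: -13*x - 7*y - 19 = 0.

Step 1: f(-2, 1) = 0, so P lies on C.
Step 2: partial derivatives
  f_x(x, y) = -3*x**2 - 4*x*y + 4*x + y**2 - y - 1, f_y(x, y) = -2*x**2 + 2*x*y - x + 3*y**2 - 2*y + 2.
  f_x(P) = -13, f_y(P) = -7 (gradient nonzero, so P is smooth).
Step 3: tangent line at P: -13·(x − -2) + -7·(y − 1) = 0.
Expanding: -13*x - 7*y - 19 = 0.


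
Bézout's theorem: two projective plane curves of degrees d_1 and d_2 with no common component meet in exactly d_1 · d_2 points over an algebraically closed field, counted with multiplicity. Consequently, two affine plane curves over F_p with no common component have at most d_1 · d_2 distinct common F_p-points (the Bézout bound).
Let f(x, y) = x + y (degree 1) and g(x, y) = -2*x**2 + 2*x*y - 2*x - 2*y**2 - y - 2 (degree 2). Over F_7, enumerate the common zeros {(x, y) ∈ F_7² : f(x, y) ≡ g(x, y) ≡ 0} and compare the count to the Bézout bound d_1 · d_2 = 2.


Common zeros: {(2, 5), (6, 1)}; count = 2; Bézout bound = 2.

deg(f) = 1, deg(g) = 2, so Bézout bound = 2.
Scan x ∈ F_7. For each x, list the y ∈ F_7 with f(x, y) ≡ 0 and those with g(x, y) ≡ 0 (mod 7); the common zeros in that column are the intersection.
  x = 0: f ≡ 0 at y ∈ {0}; g ≡ 0 at y ∈ ∅; common: ∅.
  x = 1: f ≡ 0 at y ∈ {6}; g ≡ 0 at y ∈ {1, 3}; common: ∅.
  x = 2: f ≡ 0 at y ∈ {5}; g ≡ 0 at y ∈ {0, 5}; common: {5}.
  x = 3: f ≡ 0 at y ∈ {4}; g ≡ 0 at y ∈ ∅; common: ∅.
  x = 4: f ≡ 0 at y ∈ {3}; g ≡ 0 at y ∈ {0}; common: ∅.
  x = 5: f ≡ 0 at y ∈ {2}; g ≡ 0 at y ∈ ∅; common: ∅.
  x = 6: f ≡ 0 at y ∈ {1}; g ≡ 0 at y ∈ {1}; common: {1}.
Collecting: common zeros = {(2, 5), (6, 1)}, so the count is 2.
Comparison with the Bézout bound: 2 ≤ 2 = deg(f)·deg(g), as expected for curves with no common component (the bound is attained).


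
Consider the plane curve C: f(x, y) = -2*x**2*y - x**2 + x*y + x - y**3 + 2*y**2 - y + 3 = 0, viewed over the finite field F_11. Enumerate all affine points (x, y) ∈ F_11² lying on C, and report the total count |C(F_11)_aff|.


Affine F_11-points: {(0, 4), (0, 5), (2, 10), (3, 4), (9, 10)}; count = 5.

For each of the 121 pairs (x, y) ∈ F_11², evaluate f(x, y) mod 11. Record the zeros.
  x = 0: [0↦3, 1↦3, 2↦1, 3↦2, 4↦0, 5↦0, 6↦7, 7↦4, 8↦7, 9↦10, 10↦7]  zeros at y ∈ {4, 5}
  x = 1: [0↦3, 1↦2, 2↦10, 3↦10, 4↦7, 5↦6, 6↦1, 7↦8, 8↦10, 9↦1, 10↦8]  zeros at y ∈ ∅
  x = 2: [0↦1, 1↦6, 2↦9, 3↦4, 4↦7, 5↦1, 6↦2, 7↦4, 8↦1, 9↦9, 10↦0]  zeros at y ∈ {10}
  x = 3: [0↦8, 1↦4, 2↦9, 3↦6, 4↦0, 5↦7, 6↦10, 7↦3, 8↦2, 9↦1, 10↦5]  zeros at y ∈ {4}
  x = 4: [0↦2, 1↦7, 2↦10, 3↦5, 4↦8, 5↦2, 6↦3, 7↦5, 8↦2, 9↦10, 10↦1]  zeros at y ∈ ∅
  x = 5: [0↦5, 1↦4, 2↦1, 3↦1, 4↦9, 5↦8, 6↦3, 7↦10, 8↦1, 9↦3, 10↦10]  zeros at y ∈ ∅
  x = 6: [0↦6, 1↦6, 2↦4, 3↦5, 4↦3, 5↦3, 6↦10, 7↦7, 8↦10, 9↦2, 10↦10]  zeros at y ∈ ∅
  x = 7: [0↦5, 1↦2, 2↦8, 3↦6, 4↦1, 5↦9, 6↦2, 7↦7, 8↦7, 9↦7, 10↦1]  zeros at y ∈ ∅
  x = 8: [0↦2, 1↦3, 2↦2, 3↦4, 4↦3, 5↦4, 6↦1, 7↦10, 8↦3, 9↦7, 10↦5]  zeros at y ∈ ∅
  x = 9: [0↦8, 1↦9, 2↦8, 3↦10, 4↦9, 5↦10, 6↦7, 7↦5, 8↦9, 9↦2, 10↦0]  zeros at y ∈ {10}
  x = 10: [0↦1, 1↦9, 2↦4, 3↦2, 4↦8, 5↦5, 6↦9, 7↦3, 8↦3, 9↦3, 10↦8]  zeros at y ∈ ∅
Collecting zeros: affine points = {(0, 4), (0, 5), (2, 10), (3, 4), (9, 10)}.
Total count |C(F_11)_aff| = 5.


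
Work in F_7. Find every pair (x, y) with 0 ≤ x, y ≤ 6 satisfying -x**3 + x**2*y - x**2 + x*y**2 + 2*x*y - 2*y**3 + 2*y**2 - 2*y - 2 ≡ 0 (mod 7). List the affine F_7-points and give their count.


Affine F_7-points: {(0, 2), (1, 3), (1, 6), (2, 0), (2, 3), (2, 6), (3, 5), (4, 1), (6, 3), (6, 4)}; count = 10.

For each of the 49 pairs (x, y) ∈ F_7², evaluate f(x, y) mod 7. Record the zeros.
  x = 0: [0↦5, 1↦3, 2↦0, 3↦5, 4↦6, 5↦5, 6↦4]  zeros at y ∈ {2}
  x = 1: [0↦3, 1↦5, 2↦1, 3↦0, 4↦4, 5↦1, 6↦0]  zeros at y ∈ {3, 6}
  x = 2: [0↦0, 1↦1, 2↦5, 3↦0, 4↦2, 5↦6, 6↦0]  zeros at y ∈ {0, 3, 6}
  x = 3: [0↦4, 1↦6, 2↦6, 3↦6, 4↦1, 5↦0, 6↦5]  zeros at y ∈ {5}
  x = 4: [0↦2, 1↦0, 2↦5, 3↦5, 4↦2, 5↦5, 6↦2]  zeros at y ∈ {1}
  x = 5: [0↦2, 1↦5, 2↦3, 3↦5, 4↦6, 5↦1, 6↦6]  zeros at y ∈ ∅
  x = 6: [0↦5, 1↦1, 2↦1, 3↦0, 4↦0, 5↦3, 6↦4]  zeros at y ∈ {3, 4}
Collecting zeros: affine points = {(0, 2), (1, 3), (1, 6), (2, 0), (2, 3), (2, 6), (3, 5), (4, 1), (6, 3), (6, 4)}.
Total count |C(F_7)_aff| = 10.
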